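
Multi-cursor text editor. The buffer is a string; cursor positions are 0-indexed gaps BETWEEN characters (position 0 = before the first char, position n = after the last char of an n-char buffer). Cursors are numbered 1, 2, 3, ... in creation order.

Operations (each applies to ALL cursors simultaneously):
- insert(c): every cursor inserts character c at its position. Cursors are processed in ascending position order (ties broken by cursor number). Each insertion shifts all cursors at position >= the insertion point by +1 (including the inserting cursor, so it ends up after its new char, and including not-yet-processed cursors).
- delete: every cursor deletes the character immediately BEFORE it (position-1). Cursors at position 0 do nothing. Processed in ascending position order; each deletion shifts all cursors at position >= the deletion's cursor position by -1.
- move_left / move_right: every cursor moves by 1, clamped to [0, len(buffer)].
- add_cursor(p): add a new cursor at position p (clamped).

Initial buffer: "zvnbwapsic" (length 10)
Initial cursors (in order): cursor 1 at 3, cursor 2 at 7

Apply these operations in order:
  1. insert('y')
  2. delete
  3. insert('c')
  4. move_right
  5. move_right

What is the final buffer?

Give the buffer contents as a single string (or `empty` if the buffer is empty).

After op 1 (insert('y')): buffer="zvnybwapysic" (len 12), cursors c1@4 c2@9, authorship ...1....2...
After op 2 (delete): buffer="zvnbwapsic" (len 10), cursors c1@3 c2@7, authorship ..........
After op 3 (insert('c')): buffer="zvncbwapcsic" (len 12), cursors c1@4 c2@9, authorship ...1....2...
After op 4 (move_right): buffer="zvncbwapcsic" (len 12), cursors c1@5 c2@10, authorship ...1....2...
After op 5 (move_right): buffer="zvncbwapcsic" (len 12), cursors c1@6 c2@11, authorship ...1....2...

Answer: zvncbwapcsic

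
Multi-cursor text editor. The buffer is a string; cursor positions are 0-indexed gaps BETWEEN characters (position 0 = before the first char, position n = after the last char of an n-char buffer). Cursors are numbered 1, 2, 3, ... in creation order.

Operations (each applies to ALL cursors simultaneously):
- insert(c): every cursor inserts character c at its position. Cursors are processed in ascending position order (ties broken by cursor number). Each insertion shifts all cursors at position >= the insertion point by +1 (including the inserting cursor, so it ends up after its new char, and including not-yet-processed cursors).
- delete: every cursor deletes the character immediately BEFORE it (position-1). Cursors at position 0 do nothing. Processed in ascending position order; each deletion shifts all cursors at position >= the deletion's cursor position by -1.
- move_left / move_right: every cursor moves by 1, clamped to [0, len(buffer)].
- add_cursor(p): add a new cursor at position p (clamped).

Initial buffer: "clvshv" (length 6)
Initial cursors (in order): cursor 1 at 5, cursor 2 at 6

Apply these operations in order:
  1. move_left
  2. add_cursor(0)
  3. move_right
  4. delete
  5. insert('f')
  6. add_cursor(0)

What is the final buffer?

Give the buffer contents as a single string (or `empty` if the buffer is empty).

After op 1 (move_left): buffer="clvshv" (len 6), cursors c1@4 c2@5, authorship ......
After op 2 (add_cursor(0)): buffer="clvshv" (len 6), cursors c3@0 c1@4 c2@5, authorship ......
After op 3 (move_right): buffer="clvshv" (len 6), cursors c3@1 c1@5 c2@6, authorship ......
After op 4 (delete): buffer="lvs" (len 3), cursors c3@0 c1@3 c2@3, authorship ...
After op 5 (insert('f')): buffer="flvsff" (len 6), cursors c3@1 c1@6 c2@6, authorship 3...12
After op 6 (add_cursor(0)): buffer="flvsff" (len 6), cursors c4@0 c3@1 c1@6 c2@6, authorship 3...12

Answer: flvsff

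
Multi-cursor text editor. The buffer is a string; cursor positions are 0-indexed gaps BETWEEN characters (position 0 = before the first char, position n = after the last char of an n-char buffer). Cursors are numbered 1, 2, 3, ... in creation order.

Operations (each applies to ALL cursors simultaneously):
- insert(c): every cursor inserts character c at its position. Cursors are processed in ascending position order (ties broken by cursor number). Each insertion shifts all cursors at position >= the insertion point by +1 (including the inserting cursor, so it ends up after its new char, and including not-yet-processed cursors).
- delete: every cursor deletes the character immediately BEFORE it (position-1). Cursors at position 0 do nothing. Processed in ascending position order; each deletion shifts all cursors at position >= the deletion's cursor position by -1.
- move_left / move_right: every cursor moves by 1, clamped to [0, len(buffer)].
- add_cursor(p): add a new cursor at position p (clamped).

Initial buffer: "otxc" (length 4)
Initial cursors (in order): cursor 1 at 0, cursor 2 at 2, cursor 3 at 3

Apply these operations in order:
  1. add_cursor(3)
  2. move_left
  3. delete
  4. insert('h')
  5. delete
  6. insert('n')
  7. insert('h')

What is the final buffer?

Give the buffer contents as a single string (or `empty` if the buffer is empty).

Answer: nnnnhhhhxc

Derivation:
After op 1 (add_cursor(3)): buffer="otxc" (len 4), cursors c1@0 c2@2 c3@3 c4@3, authorship ....
After op 2 (move_left): buffer="otxc" (len 4), cursors c1@0 c2@1 c3@2 c4@2, authorship ....
After op 3 (delete): buffer="xc" (len 2), cursors c1@0 c2@0 c3@0 c4@0, authorship ..
After op 4 (insert('h')): buffer="hhhhxc" (len 6), cursors c1@4 c2@4 c3@4 c4@4, authorship 1234..
After op 5 (delete): buffer="xc" (len 2), cursors c1@0 c2@0 c3@0 c4@0, authorship ..
After op 6 (insert('n')): buffer="nnnnxc" (len 6), cursors c1@4 c2@4 c3@4 c4@4, authorship 1234..
After op 7 (insert('h')): buffer="nnnnhhhhxc" (len 10), cursors c1@8 c2@8 c3@8 c4@8, authorship 12341234..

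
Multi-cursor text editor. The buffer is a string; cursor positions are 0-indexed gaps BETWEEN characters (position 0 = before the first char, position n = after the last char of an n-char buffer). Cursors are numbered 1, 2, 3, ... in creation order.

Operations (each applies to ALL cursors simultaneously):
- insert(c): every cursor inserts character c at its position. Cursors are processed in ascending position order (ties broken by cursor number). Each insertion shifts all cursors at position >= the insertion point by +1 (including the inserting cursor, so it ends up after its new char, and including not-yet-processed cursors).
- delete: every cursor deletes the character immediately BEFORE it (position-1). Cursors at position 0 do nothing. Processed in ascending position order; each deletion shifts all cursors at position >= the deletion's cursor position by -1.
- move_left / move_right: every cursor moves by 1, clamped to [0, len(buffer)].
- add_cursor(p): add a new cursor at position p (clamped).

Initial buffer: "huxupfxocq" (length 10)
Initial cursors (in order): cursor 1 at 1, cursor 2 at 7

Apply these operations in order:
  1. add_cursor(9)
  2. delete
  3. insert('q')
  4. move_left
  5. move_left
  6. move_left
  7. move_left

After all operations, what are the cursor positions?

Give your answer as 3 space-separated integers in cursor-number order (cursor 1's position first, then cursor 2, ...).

After op 1 (add_cursor(9)): buffer="huxupfxocq" (len 10), cursors c1@1 c2@7 c3@9, authorship ..........
After op 2 (delete): buffer="uxupfoq" (len 7), cursors c1@0 c2@5 c3@6, authorship .......
After op 3 (insert('q')): buffer="quxupfqoqq" (len 10), cursors c1@1 c2@7 c3@9, authorship 1.....2.3.
After op 4 (move_left): buffer="quxupfqoqq" (len 10), cursors c1@0 c2@6 c3@8, authorship 1.....2.3.
After op 5 (move_left): buffer="quxupfqoqq" (len 10), cursors c1@0 c2@5 c3@7, authorship 1.....2.3.
After op 6 (move_left): buffer="quxupfqoqq" (len 10), cursors c1@0 c2@4 c3@6, authorship 1.....2.3.
After op 7 (move_left): buffer="quxupfqoqq" (len 10), cursors c1@0 c2@3 c3@5, authorship 1.....2.3.

Answer: 0 3 5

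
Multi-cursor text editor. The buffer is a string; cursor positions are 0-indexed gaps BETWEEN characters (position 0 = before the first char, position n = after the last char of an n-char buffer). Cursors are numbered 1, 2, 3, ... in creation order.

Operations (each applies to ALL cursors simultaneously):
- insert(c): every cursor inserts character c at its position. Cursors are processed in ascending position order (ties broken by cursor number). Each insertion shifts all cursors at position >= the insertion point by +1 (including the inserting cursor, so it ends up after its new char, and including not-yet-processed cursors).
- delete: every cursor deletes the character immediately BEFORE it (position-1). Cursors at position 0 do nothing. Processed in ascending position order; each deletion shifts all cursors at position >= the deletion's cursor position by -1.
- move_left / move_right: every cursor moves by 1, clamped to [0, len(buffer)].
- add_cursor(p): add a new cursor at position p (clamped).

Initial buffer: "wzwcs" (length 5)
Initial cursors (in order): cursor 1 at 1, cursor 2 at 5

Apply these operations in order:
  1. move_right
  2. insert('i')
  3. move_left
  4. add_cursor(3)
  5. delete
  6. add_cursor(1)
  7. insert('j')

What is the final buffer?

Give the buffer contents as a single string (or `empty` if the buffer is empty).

Answer: wjjjwcji

Derivation:
After op 1 (move_right): buffer="wzwcs" (len 5), cursors c1@2 c2@5, authorship .....
After op 2 (insert('i')): buffer="wziwcsi" (len 7), cursors c1@3 c2@7, authorship ..1...2
After op 3 (move_left): buffer="wziwcsi" (len 7), cursors c1@2 c2@6, authorship ..1...2
After op 4 (add_cursor(3)): buffer="wziwcsi" (len 7), cursors c1@2 c3@3 c2@6, authorship ..1...2
After op 5 (delete): buffer="wwci" (len 4), cursors c1@1 c3@1 c2@3, authorship ...2
After op 6 (add_cursor(1)): buffer="wwci" (len 4), cursors c1@1 c3@1 c4@1 c2@3, authorship ...2
After op 7 (insert('j')): buffer="wjjjwcji" (len 8), cursors c1@4 c3@4 c4@4 c2@7, authorship .134..22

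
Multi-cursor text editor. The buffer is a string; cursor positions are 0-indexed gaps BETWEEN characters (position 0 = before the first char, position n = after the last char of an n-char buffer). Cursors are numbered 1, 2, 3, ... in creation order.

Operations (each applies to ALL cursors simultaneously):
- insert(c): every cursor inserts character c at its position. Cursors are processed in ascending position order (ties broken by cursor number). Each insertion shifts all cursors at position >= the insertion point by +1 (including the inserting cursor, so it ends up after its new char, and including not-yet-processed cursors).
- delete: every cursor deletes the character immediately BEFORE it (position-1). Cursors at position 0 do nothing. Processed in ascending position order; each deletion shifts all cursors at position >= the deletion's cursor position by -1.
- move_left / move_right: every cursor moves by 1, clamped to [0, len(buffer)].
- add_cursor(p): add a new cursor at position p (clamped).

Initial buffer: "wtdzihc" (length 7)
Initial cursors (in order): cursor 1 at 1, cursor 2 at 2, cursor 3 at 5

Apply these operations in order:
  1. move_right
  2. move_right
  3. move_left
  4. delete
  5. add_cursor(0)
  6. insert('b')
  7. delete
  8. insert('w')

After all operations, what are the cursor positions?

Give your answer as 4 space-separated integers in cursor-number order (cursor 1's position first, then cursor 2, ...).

After op 1 (move_right): buffer="wtdzihc" (len 7), cursors c1@2 c2@3 c3@6, authorship .......
After op 2 (move_right): buffer="wtdzihc" (len 7), cursors c1@3 c2@4 c3@7, authorship .......
After op 3 (move_left): buffer="wtdzihc" (len 7), cursors c1@2 c2@3 c3@6, authorship .......
After op 4 (delete): buffer="wzic" (len 4), cursors c1@1 c2@1 c3@3, authorship ....
After op 5 (add_cursor(0)): buffer="wzic" (len 4), cursors c4@0 c1@1 c2@1 c3@3, authorship ....
After op 6 (insert('b')): buffer="bwbbzibc" (len 8), cursors c4@1 c1@4 c2@4 c3@7, authorship 4.12..3.
After op 7 (delete): buffer="wzic" (len 4), cursors c4@0 c1@1 c2@1 c3@3, authorship ....
After op 8 (insert('w')): buffer="wwwwziwc" (len 8), cursors c4@1 c1@4 c2@4 c3@7, authorship 4.12..3.

Answer: 4 4 7 1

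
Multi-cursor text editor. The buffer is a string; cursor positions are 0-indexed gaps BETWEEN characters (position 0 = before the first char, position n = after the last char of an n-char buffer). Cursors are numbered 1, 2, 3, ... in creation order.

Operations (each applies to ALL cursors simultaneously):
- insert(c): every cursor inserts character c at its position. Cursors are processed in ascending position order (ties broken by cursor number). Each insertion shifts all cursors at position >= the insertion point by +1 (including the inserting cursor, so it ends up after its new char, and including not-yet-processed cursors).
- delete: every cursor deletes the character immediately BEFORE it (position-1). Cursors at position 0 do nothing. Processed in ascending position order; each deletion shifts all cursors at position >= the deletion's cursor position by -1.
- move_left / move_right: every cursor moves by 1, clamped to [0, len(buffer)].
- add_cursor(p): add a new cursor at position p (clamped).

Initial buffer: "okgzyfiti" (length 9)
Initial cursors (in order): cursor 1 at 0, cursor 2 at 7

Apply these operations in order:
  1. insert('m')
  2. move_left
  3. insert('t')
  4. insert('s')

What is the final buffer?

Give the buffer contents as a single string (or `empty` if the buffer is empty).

After op 1 (insert('m')): buffer="mokgzyfimti" (len 11), cursors c1@1 c2@9, authorship 1.......2..
After op 2 (move_left): buffer="mokgzyfimti" (len 11), cursors c1@0 c2@8, authorship 1.......2..
After op 3 (insert('t')): buffer="tmokgzyfitmti" (len 13), cursors c1@1 c2@10, authorship 11.......22..
After op 4 (insert('s')): buffer="tsmokgzyfitsmti" (len 15), cursors c1@2 c2@12, authorship 111.......222..

Answer: tsmokgzyfitsmti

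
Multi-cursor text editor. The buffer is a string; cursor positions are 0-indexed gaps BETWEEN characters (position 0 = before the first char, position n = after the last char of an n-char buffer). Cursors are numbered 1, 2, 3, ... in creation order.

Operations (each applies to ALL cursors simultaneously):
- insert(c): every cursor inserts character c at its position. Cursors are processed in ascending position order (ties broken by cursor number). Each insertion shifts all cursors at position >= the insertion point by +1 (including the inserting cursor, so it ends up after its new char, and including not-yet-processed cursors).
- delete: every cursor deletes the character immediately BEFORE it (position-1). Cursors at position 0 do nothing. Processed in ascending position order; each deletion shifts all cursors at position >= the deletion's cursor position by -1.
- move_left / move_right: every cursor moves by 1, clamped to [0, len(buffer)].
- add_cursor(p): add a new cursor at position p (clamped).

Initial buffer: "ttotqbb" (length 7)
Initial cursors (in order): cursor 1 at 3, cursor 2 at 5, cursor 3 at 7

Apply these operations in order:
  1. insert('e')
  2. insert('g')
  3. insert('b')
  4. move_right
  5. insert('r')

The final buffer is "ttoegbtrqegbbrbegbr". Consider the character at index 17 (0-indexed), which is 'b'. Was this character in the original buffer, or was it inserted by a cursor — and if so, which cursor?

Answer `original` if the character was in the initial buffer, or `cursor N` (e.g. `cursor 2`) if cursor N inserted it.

After op 1 (insert('e')): buffer="ttoetqebbe" (len 10), cursors c1@4 c2@7 c3@10, authorship ...1..2..3
After op 2 (insert('g')): buffer="ttoegtqegbbeg" (len 13), cursors c1@5 c2@9 c3@13, authorship ...11..22..33
After op 3 (insert('b')): buffer="ttoegbtqegbbbegb" (len 16), cursors c1@6 c2@11 c3@16, authorship ...111..222..333
After op 4 (move_right): buffer="ttoegbtqegbbbegb" (len 16), cursors c1@7 c2@12 c3@16, authorship ...111..222..333
After op 5 (insert('r')): buffer="ttoegbtrqegbbrbegbr" (len 19), cursors c1@8 c2@14 c3@19, authorship ...111.1.222.2.3333
Authorship (.=original, N=cursor N): . . . 1 1 1 . 1 . 2 2 2 . 2 . 3 3 3 3
Index 17: author = 3

Answer: cursor 3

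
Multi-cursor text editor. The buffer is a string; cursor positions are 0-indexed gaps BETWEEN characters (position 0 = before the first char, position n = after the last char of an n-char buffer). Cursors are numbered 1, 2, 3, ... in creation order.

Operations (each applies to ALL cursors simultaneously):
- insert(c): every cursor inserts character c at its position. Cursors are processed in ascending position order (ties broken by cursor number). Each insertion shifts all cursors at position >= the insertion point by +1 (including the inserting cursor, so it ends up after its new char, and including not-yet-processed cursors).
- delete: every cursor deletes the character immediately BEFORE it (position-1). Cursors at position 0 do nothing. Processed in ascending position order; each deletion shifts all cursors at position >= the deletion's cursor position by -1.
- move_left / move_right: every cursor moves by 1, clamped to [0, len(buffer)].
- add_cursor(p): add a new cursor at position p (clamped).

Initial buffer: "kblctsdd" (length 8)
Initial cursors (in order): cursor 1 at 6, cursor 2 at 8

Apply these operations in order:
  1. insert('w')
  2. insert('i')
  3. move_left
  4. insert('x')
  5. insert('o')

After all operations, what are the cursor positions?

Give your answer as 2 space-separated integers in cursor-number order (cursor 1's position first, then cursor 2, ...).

After op 1 (insert('w')): buffer="kblctswddw" (len 10), cursors c1@7 c2@10, authorship ......1..2
After op 2 (insert('i')): buffer="kblctswiddwi" (len 12), cursors c1@8 c2@12, authorship ......11..22
After op 3 (move_left): buffer="kblctswiddwi" (len 12), cursors c1@7 c2@11, authorship ......11..22
After op 4 (insert('x')): buffer="kblctswxiddwxi" (len 14), cursors c1@8 c2@13, authorship ......111..222
After op 5 (insert('o')): buffer="kblctswxoiddwxoi" (len 16), cursors c1@9 c2@15, authorship ......1111..2222

Answer: 9 15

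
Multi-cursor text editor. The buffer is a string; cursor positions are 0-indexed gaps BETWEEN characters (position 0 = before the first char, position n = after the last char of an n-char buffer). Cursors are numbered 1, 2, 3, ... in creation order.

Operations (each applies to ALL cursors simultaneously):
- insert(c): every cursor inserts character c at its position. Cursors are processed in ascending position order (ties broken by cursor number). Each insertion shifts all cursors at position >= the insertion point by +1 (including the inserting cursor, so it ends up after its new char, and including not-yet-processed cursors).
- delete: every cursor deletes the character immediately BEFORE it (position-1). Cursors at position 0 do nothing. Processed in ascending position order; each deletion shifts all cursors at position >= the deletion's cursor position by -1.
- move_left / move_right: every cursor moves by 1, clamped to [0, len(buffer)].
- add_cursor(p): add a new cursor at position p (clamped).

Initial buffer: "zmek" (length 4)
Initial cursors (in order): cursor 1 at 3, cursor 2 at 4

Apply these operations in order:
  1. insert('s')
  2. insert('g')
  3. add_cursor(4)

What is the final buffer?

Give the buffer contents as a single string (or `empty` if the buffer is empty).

Answer: zmesgksg

Derivation:
After op 1 (insert('s')): buffer="zmesks" (len 6), cursors c1@4 c2@6, authorship ...1.2
After op 2 (insert('g')): buffer="zmesgksg" (len 8), cursors c1@5 c2@8, authorship ...11.22
After op 3 (add_cursor(4)): buffer="zmesgksg" (len 8), cursors c3@4 c1@5 c2@8, authorship ...11.22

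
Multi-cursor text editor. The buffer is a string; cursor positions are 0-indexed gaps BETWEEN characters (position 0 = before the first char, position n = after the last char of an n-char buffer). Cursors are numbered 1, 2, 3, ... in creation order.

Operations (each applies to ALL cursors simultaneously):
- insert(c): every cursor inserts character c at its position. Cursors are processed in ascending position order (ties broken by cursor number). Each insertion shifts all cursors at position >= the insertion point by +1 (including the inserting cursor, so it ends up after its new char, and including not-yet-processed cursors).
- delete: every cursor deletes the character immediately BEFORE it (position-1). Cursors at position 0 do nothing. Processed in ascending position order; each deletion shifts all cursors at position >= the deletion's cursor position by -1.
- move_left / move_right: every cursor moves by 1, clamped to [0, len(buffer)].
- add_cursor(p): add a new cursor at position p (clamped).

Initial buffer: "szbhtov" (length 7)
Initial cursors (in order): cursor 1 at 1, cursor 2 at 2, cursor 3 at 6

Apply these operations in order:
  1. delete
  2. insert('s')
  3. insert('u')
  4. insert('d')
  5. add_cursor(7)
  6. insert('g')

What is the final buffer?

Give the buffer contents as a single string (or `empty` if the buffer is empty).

After op 1 (delete): buffer="bhtv" (len 4), cursors c1@0 c2@0 c3@3, authorship ....
After op 2 (insert('s')): buffer="ssbhtsv" (len 7), cursors c1@2 c2@2 c3@6, authorship 12...3.
After op 3 (insert('u')): buffer="ssuubhtsuv" (len 10), cursors c1@4 c2@4 c3@9, authorship 1212...33.
After op 4 (insert('d')): buffer="ssuuddbhtsudv" (len 13), cursors c1@6 c2@6 c3@12, authorship 121212...333.
After op 5 (add_cursor(7)): buffer="ssuuddbhtsudv" (len 13), cursors c1@6 c2@6 c4@7 c3@12, authorship 121212...333.
After op 6 (insert('g')): buffer="ssuuddggbghtsudgv" (len 17), cursors c1@8 c2@8 c4@10 c3@16, authorship 12121212.4..3333.

Answer: ssuuddggbghtsudgv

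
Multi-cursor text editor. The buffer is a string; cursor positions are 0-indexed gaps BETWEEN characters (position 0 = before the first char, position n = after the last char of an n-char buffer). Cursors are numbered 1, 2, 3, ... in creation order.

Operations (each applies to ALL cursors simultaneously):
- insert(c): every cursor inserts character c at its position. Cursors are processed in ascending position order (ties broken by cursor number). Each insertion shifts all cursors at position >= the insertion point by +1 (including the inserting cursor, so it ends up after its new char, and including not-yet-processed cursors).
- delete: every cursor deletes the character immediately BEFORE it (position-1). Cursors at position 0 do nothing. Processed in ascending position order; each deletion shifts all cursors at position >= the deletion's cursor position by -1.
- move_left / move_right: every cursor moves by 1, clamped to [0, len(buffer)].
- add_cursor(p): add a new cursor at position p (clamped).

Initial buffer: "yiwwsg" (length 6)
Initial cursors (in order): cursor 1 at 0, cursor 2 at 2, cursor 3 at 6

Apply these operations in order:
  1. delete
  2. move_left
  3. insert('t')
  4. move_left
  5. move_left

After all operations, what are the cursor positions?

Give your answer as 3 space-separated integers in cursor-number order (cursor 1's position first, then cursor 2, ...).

After op 1 (delete): buffer="ywws" (len 4), cursors c1@0 c2@1 c3@4, authorship ....
After op 2 (move_left): buffer="ywws" (len 4), cursors c1@0 c2@0 c3@3, authorship ....
After op 3 (insert('t')): buffer="ttywwts" (len 7), cursors c1@2 c2@2 c3@6, authorship 12...3.
After op 4 (move_left): buffer="ttywwts" (len 7), cursors c1@1 c2@1 c3@5, authorship 12...3.
After op 5 (move_left): buffer="ttywwts" (len 7), cursors c1@0 c2@0 c3@4, authorship 12...3.

Answer: 0 0 4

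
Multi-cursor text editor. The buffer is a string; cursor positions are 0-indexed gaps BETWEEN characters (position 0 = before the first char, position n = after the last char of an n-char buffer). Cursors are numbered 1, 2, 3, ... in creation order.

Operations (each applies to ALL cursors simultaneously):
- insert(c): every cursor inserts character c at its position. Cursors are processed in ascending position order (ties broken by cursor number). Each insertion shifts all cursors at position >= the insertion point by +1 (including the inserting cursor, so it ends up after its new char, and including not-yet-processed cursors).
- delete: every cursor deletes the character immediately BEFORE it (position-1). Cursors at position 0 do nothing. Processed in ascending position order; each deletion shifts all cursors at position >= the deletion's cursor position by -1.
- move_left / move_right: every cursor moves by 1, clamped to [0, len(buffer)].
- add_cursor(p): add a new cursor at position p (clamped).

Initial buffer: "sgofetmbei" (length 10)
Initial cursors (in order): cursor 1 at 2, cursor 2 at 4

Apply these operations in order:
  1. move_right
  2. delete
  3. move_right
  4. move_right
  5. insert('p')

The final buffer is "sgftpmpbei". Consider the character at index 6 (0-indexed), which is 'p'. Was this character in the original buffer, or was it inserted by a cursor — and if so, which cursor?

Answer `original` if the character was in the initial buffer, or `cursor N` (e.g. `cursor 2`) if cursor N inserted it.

Answer: cursor 2

Derivation:
After op 1 (move_right): buffer="sgofetmbei" (len 10), cursors c1@3 c2@5, authorship ..........
After op 2 (delete): buffer="sgftmbei" (len 8), cursors c1@2 c2@3, authorship ........
After op 3 (move_right): buffer="sgftmbei" (len 8), cursors c1@3 c2@4, authorship ........
After op 4 (move_right): buffer="sgftmbei" (len 8), cursors c1@4 c2@5, authorship ........
After op 5 (insert('p')): buffer="sgftpmpbei" (len 10), cursors c1@5 c2@7, authorship ....1.2...
Authorship (.=original, N=cursor N): . . . . 1 . 2 . . .
Index 6: author = 2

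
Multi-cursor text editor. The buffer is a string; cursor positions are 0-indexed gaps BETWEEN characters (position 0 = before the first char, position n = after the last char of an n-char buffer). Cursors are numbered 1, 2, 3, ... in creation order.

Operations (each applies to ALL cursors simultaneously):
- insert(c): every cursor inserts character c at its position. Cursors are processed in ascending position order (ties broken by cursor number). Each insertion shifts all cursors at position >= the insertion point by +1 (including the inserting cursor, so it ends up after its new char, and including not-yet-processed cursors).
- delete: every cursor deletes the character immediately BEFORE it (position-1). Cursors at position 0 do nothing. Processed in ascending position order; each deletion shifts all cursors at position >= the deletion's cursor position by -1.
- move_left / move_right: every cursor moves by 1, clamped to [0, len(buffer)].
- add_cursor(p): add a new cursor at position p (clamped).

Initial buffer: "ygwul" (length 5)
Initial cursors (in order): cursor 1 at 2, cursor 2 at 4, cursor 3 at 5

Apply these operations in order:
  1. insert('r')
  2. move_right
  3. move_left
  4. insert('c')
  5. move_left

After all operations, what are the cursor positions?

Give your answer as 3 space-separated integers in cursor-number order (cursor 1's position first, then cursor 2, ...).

Answer: 3 7 9

Derivation:
After op 1 (insert('r')): buffer="ygrwurlr" (len 8), cursors c1@3 c2@6 c3@8, authorship ..1..2.3
After op 2 (move_right): buffer="ygrwurlr" (len 8), cursors c1@4 c2@7 c3@8, authorship ..1..2.3
After op 3 (move_left): buffer="ygrwurlr" (len 8), cursors c1@3 c2@6 c3@7, authorship ..1..2.3
After op 4 (insert('c')): buffer="ygrcwurclcr" (len 11), cursors c1@4 c2@8 c3@10, authorship ..11..22.33
After op 5 (move_left): buffer="ygrcwurclcr" (len 11), cursors c1@3 c2@7 c3@9, authorship ..11..22.33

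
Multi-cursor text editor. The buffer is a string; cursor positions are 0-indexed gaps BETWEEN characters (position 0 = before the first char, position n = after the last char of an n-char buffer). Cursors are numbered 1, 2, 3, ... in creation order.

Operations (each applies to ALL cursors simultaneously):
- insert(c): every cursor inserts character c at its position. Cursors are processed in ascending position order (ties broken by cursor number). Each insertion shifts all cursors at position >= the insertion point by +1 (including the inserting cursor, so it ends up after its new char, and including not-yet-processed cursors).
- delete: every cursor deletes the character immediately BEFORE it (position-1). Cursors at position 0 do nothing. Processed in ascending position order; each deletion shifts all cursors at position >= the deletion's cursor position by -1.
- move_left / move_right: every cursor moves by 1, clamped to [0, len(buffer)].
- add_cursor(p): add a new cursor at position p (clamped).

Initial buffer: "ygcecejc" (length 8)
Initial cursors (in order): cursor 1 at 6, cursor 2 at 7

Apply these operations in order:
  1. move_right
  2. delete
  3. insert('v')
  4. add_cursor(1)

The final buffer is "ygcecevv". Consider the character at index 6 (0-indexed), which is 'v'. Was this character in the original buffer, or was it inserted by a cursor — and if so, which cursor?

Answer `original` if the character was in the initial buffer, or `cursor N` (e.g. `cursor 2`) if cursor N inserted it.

After op 1 (move_right): buffer="ygcecejc" (len 8), cursors c1@7 c2@8, authorship ........
After op 2 (delete): buffer="ygcece" (len 6), cursors c1@6 c2@6, authorship ......
After op 3 (insert('v')): buffer="ygcecevv" (len 8), cursors c1@8 c2@8, authorship ......12
After op 4 (add_cursor(1)): buffer="ygcecevv" (len 8), cursors c3@1 c1@8 c2@8, authorship ......12
Authorship (.=original, N=cursor N): . . . . . . 1 2
Index 6: author = 1

Answer: cursor 1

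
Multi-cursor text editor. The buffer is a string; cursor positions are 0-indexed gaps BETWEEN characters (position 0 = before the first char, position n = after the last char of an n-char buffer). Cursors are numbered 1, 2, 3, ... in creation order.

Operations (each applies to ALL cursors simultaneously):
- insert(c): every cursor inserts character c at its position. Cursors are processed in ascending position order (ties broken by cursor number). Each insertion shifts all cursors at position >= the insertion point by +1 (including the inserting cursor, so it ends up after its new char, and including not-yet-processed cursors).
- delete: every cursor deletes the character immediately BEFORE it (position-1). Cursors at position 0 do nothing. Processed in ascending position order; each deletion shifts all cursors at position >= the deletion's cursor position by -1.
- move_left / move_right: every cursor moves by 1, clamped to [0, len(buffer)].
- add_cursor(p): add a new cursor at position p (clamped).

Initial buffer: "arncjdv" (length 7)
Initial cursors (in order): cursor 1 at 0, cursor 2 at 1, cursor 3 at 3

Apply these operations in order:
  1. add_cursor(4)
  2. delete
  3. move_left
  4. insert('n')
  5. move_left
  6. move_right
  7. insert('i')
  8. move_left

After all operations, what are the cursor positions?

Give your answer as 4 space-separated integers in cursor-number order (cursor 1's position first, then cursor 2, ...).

After op 1 (add_cursor(4)): buffer="arncjdv" (len 7), cursors c1@0 c2@1 c3@3 c4@4, authorship .......
After op 2 (delete): buffer="rjdv" (len 4), cursors c1@0 c2@0 c3@1 c4@1, authorship ....
After op 3 (move_left): buffer="rjdv" (len 4), cursors c1@0 c2@0 c3@0 c4@0, authorship ....
After op 4 (insert('n')): buffer="nnnnrjdv" (len 8), cursors c1@4 c2@4 c3@4 c4@4, authorship 1234....
After op 5 (move_left): buffer="nnnnrjdv" (len 8), cursors c1@3 c2@3 c3@3 c4@3, authorship 1234....
After op 6 (move_right): buffer="nnnnrjdv" (len 8), cursors c1@4 c2@4 c3@4 c4@4, authorship 1234....
After op 7 (insert('i')): buffer="nnnniiiirjdv" (len 12), cursors c1@8 c2@8 c3@8 c4@8, authorship 12341234....
After op 8 (move_left): buffer="nnnniiiirjdv" (len 12), cursors c1@7 c2@7 c3@7 c4@7, authorship 12341234....

Answer: 7 7 7 7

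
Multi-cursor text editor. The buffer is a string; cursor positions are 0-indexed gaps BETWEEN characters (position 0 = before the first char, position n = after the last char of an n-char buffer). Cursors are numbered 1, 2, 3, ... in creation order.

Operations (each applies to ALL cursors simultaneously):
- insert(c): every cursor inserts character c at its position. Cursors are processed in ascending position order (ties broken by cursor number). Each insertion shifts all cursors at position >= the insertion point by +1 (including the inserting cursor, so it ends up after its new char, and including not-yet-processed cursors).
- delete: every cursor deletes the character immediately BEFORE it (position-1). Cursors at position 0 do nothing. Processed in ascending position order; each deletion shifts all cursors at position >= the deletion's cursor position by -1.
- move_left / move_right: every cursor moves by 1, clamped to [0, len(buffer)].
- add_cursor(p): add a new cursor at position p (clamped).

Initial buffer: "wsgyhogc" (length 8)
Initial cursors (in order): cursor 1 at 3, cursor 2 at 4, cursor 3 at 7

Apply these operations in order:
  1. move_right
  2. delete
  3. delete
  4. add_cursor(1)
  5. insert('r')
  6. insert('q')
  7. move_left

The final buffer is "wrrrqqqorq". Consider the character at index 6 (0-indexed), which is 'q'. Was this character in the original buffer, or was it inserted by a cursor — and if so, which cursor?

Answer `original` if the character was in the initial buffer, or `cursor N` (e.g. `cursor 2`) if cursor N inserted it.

Answer: cursor 4

Derivation:
After op 1 (move_right): buffer="wsgyhogc" (len 8), cursors c1@4 c2@5 c3@8, authorship ........
After op 2 (delete): buffer="wsgog" (len 5), cursors c1@3 c2@3 c3@5, authorship .....
After op 3 (delete): buffer="wo" (len 2), cursors c1@1 c2@1 c3@2, authorship ..
After op 4 (add_cursor(1)): buffer="wo" (len 2), cursors c1@1 c2@1 c4@1 c3@2, authorship ..
After op 5 (insert('r')): buffer="wrrror" (len 6), cursors c1@4 c2@4 c4@4 c3@6, authorship .124.3
After op 6 (insert('q')): buffer="wrrrqqqorq" (len 10), cursors c1@7 c2@7 c4@7 c3@10, authorship .124124.33
After op 7 (move_left): buffer="wrrrqqqorq" (len 10), cursors c1@6 c2@6 c4@6 c3@9, authorship .124124.33
Authorship (.=original, N=cursor N): . 1 2 4 1 2 4 . 3 3
Index 6: author = 4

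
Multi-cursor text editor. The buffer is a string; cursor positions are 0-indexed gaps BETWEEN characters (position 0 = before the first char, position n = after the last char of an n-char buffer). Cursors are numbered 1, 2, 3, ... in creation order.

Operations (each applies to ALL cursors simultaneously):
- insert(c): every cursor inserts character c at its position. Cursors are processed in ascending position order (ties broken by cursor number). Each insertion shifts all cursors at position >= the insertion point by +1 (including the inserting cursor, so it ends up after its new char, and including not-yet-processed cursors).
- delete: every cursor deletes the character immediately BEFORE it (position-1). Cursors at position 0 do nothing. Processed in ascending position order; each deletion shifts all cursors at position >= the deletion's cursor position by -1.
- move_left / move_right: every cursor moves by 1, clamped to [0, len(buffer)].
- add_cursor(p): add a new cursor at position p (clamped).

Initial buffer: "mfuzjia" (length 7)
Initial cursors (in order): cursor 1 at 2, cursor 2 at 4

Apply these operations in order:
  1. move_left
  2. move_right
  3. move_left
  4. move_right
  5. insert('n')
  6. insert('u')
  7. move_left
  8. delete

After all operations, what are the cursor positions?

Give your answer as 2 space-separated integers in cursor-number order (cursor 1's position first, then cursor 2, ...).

Answer: 2 5

Derivation:
After op 1 (move_left): buffer="mfuzjia" (len 7), cursors c1@1 c2@3, authorship .......
After op 2 (move_right): buffer="mfuzjia" (len 7), cursors c1@2 c2@4, authorship .......
After op 3 (move_left): buffer="mfuzjia" (len 7), cursors c1@1 c2@3, authorship .......
After op 4 (move_right): buffer="mfuzjia" (len 7), cursors c1@2 c2@4, authorship .......
After op 5 (insert('n')): buffer="mfnuznjia" (len 9), cursors c1@3 c2@6, authorship ..1..2...
After op 6 (insert('u')): buffer="mfnuuznujia" (len 11), cursors c1@4 c2@8, authorship ..11..22...
After op 7 (move_left): buffer="mfnuuznujia" (len 11), cursors c1@3 c2@7, authorship ..11..22...
After op 8 (delete): buffer="mfuuzujia" (len 9), cursors c1@2 c2@5, authorship ..1..2...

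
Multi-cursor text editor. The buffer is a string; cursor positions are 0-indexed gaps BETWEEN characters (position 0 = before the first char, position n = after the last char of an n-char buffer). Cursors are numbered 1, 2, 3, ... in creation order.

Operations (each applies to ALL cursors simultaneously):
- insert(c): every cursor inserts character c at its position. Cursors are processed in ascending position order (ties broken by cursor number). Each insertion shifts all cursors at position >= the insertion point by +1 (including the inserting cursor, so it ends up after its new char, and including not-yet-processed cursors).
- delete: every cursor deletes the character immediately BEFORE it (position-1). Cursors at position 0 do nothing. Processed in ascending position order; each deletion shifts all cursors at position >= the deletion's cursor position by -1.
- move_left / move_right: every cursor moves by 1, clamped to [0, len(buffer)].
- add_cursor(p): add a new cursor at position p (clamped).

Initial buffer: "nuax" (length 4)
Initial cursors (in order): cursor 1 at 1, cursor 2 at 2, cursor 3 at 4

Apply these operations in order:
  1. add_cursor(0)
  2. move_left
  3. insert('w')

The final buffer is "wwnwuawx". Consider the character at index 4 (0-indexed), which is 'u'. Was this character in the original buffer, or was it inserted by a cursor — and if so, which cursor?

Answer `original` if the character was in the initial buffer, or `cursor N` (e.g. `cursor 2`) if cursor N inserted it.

After op 1 (add_cursor(0)): buffer="nuax" (len 4), cursors c4@0 c1@1 c2@2 c3@4, authorship ....
After op 2 (move_left): buffer="nuax" (len 4), cursors c1@0 c4@0 c2@1 c3@3, authorship ....
After op 3 (insert('w')): buffer="wwnwuawx" (len 8), cursors c1@2 c4@2 c2@4 c3@7, authorship 14.2..3.
Authorship (.=original, N=cursor N): 1 4 . 2 . . 3 .
Index 4: author = original

Answer: original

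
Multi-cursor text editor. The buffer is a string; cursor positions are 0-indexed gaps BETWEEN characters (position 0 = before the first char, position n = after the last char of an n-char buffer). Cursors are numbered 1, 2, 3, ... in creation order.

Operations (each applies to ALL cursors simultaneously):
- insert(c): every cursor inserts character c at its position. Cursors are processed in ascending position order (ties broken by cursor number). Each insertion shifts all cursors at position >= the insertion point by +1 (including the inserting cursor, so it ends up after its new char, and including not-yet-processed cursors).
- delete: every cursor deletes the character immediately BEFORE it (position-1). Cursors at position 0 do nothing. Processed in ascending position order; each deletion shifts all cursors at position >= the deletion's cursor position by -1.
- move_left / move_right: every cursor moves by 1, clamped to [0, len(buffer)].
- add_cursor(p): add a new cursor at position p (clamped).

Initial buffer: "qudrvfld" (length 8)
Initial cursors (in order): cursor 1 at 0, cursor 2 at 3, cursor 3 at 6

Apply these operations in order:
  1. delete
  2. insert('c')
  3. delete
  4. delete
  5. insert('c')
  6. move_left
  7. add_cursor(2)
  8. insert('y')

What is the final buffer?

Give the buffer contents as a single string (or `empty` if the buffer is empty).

After op 1 (delete): buffer="qurvld" (len 6), cursors c1@0 c2@2 c3@4, authorship ......
After op 2 (insert('c')): buffer="cqucrvcld" (len 9), cursors c1@1 c2@4 c3@7, authorship 1..2..3..
After op 3 (delete): buffer="qurvld" (len 6), cursors c1@0 c2@2 c3@4, authorship ......
After op 4 (delete): buffer="qrld" (len 4), cursors c1@0 c2@1 c3@2, authorship ....
After op 5 (insert('c')): buffer="cqcrcld" (len 7), cursors c1@1 c2@3 c3@5, authorship 1.2.3..
After op 6 (move_left): buffer="cqcrcld" (len 7), cursors c1@0 c2@2 c3@4, authorship 1.2.3..
After op 7 (add_cursor(2)): buffer="cqcrcld" (len 7), cursors c1@0 c2@2 c4@2 c3@4, authorship 1.2.3..
After op 8 (insert('y')): buffer="ycqyycrycld" (len 11), cursors c1@1 c2@5 c4@5 c3@8, authorship 11.242.33..

Answer: ycqyycrycld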